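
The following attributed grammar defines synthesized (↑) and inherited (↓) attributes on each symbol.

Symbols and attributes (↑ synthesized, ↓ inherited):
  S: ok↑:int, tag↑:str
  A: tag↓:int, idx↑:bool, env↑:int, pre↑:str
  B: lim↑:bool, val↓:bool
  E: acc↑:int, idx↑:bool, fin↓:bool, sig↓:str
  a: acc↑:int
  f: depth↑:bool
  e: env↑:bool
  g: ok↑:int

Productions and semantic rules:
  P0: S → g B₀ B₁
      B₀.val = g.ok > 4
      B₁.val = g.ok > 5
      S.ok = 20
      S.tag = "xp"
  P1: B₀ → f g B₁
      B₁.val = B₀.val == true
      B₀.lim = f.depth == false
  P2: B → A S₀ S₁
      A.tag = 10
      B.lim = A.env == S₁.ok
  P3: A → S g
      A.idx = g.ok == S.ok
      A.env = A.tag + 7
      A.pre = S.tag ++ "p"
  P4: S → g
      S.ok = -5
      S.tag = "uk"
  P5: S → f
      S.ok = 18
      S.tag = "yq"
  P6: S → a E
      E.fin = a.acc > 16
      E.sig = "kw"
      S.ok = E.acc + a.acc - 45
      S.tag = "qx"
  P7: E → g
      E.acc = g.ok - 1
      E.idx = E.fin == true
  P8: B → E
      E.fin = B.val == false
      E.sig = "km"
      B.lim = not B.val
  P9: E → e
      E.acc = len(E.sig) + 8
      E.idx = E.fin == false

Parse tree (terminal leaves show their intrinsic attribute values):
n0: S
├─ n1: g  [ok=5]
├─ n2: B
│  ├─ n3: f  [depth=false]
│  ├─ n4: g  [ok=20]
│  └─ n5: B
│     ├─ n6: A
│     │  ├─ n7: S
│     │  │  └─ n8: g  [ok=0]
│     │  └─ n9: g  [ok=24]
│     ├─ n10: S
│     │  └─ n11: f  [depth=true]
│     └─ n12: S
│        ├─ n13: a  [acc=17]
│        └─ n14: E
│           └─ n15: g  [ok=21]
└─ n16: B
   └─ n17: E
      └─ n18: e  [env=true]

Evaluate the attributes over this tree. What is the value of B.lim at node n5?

false

1. n1.ok = 5  [terminal]
2. n2.val = true  [g.ok > 4]
3. n3.depth = false  [terminal]
4. n4.ok = 20  [terminal]
5. n5.val = true  [B₀.val == true]
6. n6.tag = 10  [10]
7. n8.ok = 0  [terminal]
8. n7.ok = -5  [-5]
9. n7.tag = "uk"  ["uk"]
10. n9.ok = 24  [terminal]
11. n6.idx = false  [g.ok == S.ok]
12. n6.env = 17  [A.tag + 7]
13. n6.pre = "ukp"  [S.tag ++ "p"]
14. n11.depth = true  [terminal]
15. n10.ok = 18  [18]
16. n10.tag = "yq"  ["yq"]
17. n13.acc = 17  [terminal]
18. n14.fin = true  [a.acc > 16]
19. n14.sig = "kw"  ["kw"]
20. n15.ok = 21  [terminal]
21. n14.acc = 20  [g.ok - 1]
22. n14.idx = true  [E.fin == true]
23. n12.ok = -8  [E.acc + a.acc - 45]
24. n12.tag = "qx"  ["qx"]
25. n5.lim = false  [A.env == S₁.ok]
26. n2.lim = true  [f.depth == false]
27. n16.val = false  [g.ok > 5]
28. n17.fin = true  [B.val == false]
29. n17.sig = "km"  ["km"]
30. n18.env = true  [terminal]
31. n17.acc = 10  [len(E.sig) + 8]
32. n17.idx = false  [E.fin == false]
33. n16.lim = true  [not B.val]
34. n0.ok = 20  [20]
35. n0.tag = "xp"  ["xp"]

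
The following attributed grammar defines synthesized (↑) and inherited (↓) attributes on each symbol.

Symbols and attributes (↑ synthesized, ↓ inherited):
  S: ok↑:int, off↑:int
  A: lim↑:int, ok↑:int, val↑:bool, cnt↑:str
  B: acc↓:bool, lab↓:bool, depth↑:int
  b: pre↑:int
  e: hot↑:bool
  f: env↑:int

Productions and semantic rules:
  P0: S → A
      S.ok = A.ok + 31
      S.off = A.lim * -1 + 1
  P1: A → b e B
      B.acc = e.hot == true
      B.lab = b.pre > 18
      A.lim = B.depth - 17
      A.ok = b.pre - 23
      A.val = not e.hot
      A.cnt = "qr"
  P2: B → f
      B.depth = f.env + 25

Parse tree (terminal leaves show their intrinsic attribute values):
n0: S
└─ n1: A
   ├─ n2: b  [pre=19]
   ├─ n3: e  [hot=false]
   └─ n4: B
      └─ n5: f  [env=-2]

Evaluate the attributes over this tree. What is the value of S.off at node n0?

-5

1. n2.pre = 19  [terminal]
2. n3.hot = false  [terminal]
3. n4.acc = false  [e.hot == true]
4. n4.lab = true  [b.pre > 18]
5. n5.env = -2  [terminal]
6. n4.depth = 23  [f.env + 25]
7. n1.lim = 6  [B.depth - 17]
8. n1.ok = -4  [b.pre - 23]
9. n1.val = true  [not e.hot]
10. n1.cnt = "qr"  ["qr"]
11. n0.ok = 27  [A.ok + 31]
12. n0.off = -5  [A.lim * -1 + 1]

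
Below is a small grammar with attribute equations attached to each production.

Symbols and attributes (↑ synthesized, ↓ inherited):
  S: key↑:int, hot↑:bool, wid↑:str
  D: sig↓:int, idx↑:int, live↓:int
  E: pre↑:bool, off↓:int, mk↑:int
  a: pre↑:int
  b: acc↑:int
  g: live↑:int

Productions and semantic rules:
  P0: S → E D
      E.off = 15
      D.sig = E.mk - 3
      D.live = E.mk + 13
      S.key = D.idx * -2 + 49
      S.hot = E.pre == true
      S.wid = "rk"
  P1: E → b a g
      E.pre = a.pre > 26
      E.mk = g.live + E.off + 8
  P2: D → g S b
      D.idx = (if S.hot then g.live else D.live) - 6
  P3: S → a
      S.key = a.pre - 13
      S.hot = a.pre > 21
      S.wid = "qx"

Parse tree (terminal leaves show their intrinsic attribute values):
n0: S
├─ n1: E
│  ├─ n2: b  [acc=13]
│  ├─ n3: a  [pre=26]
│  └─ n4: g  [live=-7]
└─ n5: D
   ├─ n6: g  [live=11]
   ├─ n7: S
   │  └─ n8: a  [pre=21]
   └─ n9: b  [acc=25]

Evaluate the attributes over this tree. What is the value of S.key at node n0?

3

1. n1.off = 15  [15]
2. n2.acc = 13  [terminal]
3. n3.pre = 26  [terminal]
4. n4.live = -7  [terminal]
5. n1.pre = false  [a.pre > 26]
6. n1.mk = 16  [g.live + E.off + 8]
7. n5.sig = 13  [E.mk - 3]
8. n5.live = 29  [E.mk + 13]
9. n6.live = 11  [terminal]
10. n8.pre = 21  [terminal]
11. n7.key = 8  [a.pre - 13]
12. n7.hot = false  [a.pre > 21]
13. n7.wid = "qx"  ["qx"]
14. n9.acc = 25  [terminal]
15. n5.idx = 23  [(if S.hot then g.live else D.live) - 6]
16. n0.key = 3  [D.idx * -2 + 49]
17. n0.hot = false  [E.pre == true]
18. n0.wid = "rk"  ["rk"]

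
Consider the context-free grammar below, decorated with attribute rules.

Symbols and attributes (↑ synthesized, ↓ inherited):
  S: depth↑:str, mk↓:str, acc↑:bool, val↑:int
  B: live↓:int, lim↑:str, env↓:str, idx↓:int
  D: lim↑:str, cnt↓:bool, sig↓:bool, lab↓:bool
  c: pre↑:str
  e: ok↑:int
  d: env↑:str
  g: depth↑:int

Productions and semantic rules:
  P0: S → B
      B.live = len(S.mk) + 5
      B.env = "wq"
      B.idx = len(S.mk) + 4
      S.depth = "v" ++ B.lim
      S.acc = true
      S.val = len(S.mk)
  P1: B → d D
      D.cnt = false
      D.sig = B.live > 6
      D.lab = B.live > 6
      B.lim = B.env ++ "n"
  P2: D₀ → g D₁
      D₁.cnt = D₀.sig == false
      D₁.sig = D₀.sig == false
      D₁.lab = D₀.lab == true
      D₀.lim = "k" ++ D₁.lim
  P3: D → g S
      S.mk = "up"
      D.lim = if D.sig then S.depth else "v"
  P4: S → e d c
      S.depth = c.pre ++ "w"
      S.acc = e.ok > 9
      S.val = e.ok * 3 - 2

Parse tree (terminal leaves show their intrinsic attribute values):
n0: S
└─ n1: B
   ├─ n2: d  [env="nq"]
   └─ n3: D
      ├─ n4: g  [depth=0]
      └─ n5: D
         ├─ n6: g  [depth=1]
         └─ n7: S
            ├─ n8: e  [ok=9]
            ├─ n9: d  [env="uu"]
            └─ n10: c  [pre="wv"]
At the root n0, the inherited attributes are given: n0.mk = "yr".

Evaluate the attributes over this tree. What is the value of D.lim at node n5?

1. n0.mk = "yr"  [given at root]
2. n1.live = 7  [len(S.mk) + 5]
3. n1.env = "wq"  ["wq"]
4. n1.idx = 6  [len(S.mk) + 4]
5. n2.env = "nq"  [terminal]
6. n3.cnt = false  [false]
7. n3.sig = true  [B.live > 6]
8. n3.lab = true  [B.live > 6]
9. n4.depth = 0  [terminal]
10. n5.cnt = false  [D₀.sig == false]
11. n5.sig = false  [D₀.sig == false]
12. n5.lab = true  [D₀.lab == true]
13. n6.depth = 1  [terminal]
14. n7.mk = "up"  ["up"]
15. n8.ok = 9  [terminal]
16. n9.env = "uu"  [terminal]
17. n10.pre = "wv"  [terminal]
18. n7.depth = "wvw"  [c.pre ++ "w"]
19. n7.acc = false  [e.ok > 9]
20. n7.val = 25  [e.ok * 3 - 2]
21. n5.lim = "v"  [if D.sig then S.depth else "v"]
22. n3.lim = "kv"  ["k" ++ D₁.lim]
23. n1.lim = "wqn"  [B.env ++ "n"]
24. n0.depth = "vwqn"  ["v" ++ B.lim]
25. n0.acc = true  [true]
26. n0.val = 2  [len(S.mk)]

"v"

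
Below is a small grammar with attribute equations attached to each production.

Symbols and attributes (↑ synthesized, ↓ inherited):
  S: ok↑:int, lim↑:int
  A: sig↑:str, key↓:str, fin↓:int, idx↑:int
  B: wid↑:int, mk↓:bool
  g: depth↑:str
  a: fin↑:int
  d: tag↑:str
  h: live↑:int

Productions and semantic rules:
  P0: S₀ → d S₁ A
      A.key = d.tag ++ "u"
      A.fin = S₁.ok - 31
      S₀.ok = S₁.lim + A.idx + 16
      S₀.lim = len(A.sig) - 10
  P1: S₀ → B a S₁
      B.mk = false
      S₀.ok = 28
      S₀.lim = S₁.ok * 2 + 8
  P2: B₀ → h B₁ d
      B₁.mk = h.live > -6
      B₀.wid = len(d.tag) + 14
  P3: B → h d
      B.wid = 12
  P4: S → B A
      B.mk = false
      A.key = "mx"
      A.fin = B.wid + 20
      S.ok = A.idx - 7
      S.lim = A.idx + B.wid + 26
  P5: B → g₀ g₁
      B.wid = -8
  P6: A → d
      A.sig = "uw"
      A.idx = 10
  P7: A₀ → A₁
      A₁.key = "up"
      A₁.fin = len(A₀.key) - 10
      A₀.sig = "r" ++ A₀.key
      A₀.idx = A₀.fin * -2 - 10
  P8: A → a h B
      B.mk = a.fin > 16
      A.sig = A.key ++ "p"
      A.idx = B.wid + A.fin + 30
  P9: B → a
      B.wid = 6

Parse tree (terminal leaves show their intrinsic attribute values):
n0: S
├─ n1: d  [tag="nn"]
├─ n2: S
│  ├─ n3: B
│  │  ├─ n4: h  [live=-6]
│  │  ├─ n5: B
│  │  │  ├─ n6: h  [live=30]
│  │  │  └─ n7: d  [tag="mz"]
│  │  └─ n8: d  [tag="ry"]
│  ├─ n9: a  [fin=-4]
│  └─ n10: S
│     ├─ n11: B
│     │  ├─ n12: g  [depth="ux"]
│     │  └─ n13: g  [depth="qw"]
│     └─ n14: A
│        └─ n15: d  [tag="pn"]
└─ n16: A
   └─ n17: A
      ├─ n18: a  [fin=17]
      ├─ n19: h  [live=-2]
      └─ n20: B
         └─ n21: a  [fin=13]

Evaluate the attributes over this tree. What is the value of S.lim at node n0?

1. n1.tag = "nn"  [terminal]
2. n3.mk = false  [false]
3. n4.live = -6  [terminal]
4. n5.mk = false  [h.live > -6]
5. n6.live = 30  [terminal]
6. n7.tag = "mz"  [terminal]
7. n5.wid = 12  [12]
8. n8.tag = "ry"  [terminal]
9. n3.wid = 16  [len(d.tag) + 14]
10. n9.fin = -4  [terminal]
11. n11.mk = false  [false]
12. n12.depth = "ux"  [terminal]
13. n13.depth = "qw"  [terminal]
14. n11.wid = -8  [-8]
15. n14.key = "mx"  ["mx"]
16. n14.fin = 12  [B.wid + 20]
17. n15.tag = "pn"  [terminal]
18. n14.sig = "uw"  ["uw"]
19. n14.idx = 10  [10]
20. n10.ok = 3  [A.idx - 7]
21. n10.lim = 28  [A.idx + B.wid + 26]
22. n2.ok = 28  [28]
23. n2.lim = 14  [S₁.ok * 2 + 8]
24. n16.key = "nnu"  [d.tag ++ "u"]
25. n16.fin = -3  [S₁.ok - 31]
26. n17.key = "up"  ["up"]
27. n17.fin = -7  [len(A₀.key) - 10]
28. n18.fin = 17  [terminal]
29. n19.live = -2  [terminal]
30. n20.mk = true  [a.fin > 16]
31. n21.fin = 13  [terminal]
32. n20.wid = 6  [6]
33. n17.sig = "upp"  [A.key ++ "p"]
34. n17.idx = 29  [B.wid + A.fin + 30]
35. n16.sig = "rnnu"  ["r" ++ A₀.key]
36. n16.idx = -4  [A₀.fin * -2 - 10]
37. n0.ok = 26  [S₁.lim + A.idx + 16]
38. n0.lim = -6  [len(A.sig) - 10]

-6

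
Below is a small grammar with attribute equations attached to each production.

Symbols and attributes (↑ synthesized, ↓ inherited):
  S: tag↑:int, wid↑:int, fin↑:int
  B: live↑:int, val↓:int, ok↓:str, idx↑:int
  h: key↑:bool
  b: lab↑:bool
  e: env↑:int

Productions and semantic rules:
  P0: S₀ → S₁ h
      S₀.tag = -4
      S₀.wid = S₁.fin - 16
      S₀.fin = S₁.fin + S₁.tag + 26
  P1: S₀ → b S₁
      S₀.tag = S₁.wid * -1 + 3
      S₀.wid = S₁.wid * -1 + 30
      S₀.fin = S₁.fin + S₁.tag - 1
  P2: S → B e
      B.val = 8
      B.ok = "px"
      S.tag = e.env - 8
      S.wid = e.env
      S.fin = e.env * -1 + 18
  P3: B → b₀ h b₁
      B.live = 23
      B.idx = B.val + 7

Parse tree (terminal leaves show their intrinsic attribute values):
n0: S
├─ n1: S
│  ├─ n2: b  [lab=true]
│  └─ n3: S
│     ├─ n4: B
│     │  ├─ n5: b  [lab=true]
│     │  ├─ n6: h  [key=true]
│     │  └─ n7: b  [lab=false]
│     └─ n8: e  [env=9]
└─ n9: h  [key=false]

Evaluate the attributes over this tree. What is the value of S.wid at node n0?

1. n2.lab = true  [terminal]
2. n4.val = 8  [8]
3. n4.ok = "px"  ["px"]
4. n5.lab = true  [terminal]
5. n6.key = true  [terminal]
6. n7.lab = false  [terminal]
7. n4.live = 23  [23]
8. n4.idx = 15  [B.val + 7]
9. n8.env = 9  [terminal]
10. n3.tag = 1  [e.env - 8]
11. n3.wid = 9  [e.env]
12. n3.fin = 9  [e.env * -1 + 18]
13. n1.tag = -6  [S₁.wid * -1 + 3]
14. n1.wid = 21  [S₁.wid * -1 + 30]
15. n1.fin = 9  [S₁.fin + S₁.tag - 1]
16. n9.key = false  [terminal]
17. n0.tag = -4  [-4]
18. n0.wid = -7  [S₁.fin - 16]
19. n0.fin = 29  [S₁.fin + S₁.tag + 26]

-7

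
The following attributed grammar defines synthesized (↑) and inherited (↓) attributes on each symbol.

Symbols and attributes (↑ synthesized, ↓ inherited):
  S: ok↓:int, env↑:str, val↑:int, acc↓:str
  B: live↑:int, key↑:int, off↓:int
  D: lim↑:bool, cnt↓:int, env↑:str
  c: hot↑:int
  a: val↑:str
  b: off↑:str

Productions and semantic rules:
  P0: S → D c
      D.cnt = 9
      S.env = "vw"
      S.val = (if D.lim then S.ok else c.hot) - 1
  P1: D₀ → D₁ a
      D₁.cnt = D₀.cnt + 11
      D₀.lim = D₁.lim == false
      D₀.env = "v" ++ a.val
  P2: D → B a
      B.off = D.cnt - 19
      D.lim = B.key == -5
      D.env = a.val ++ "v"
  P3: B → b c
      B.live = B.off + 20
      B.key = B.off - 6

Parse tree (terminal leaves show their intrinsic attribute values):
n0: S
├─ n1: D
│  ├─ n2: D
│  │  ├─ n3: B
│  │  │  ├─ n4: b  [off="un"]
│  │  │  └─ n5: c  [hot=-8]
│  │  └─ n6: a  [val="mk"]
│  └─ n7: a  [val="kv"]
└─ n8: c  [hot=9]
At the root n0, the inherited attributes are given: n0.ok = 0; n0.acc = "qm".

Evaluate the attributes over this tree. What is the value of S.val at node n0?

8

1. n0.ok = 0  [given at root]
2. n0.acc = "qm"  [given at root]
3. n1.cnt = 9  [9]
4. n2.cnt = 20  [D₀.cnt + 11]
5. n3.off = 1  [D.cnt - 19]
6. n4.off = "un"  [terminal]
7. n5.hot = -8  [terminal]
8. n3.live = 21  [B.off + 20]
9. n3.key = -5  [B.off - 6]
10. n6.val = "mk"  [terminal]
11. n2.lim = true  [B.key == -5]
12. n2.env = "mkv"  [a.val ++ "v"]
13. n7.val = "kv"  [terminal]
14. n1.lim = false  [D₁.lim == false]
15. n1.env = "vkv"  ["v" ++ a.val]
16. n8.hot = 9  [terminal]
17. n0.env = "vw"  ["vw"]
18. n0.val = 8  [(if D.lim then S.ok else c.hot) - 1]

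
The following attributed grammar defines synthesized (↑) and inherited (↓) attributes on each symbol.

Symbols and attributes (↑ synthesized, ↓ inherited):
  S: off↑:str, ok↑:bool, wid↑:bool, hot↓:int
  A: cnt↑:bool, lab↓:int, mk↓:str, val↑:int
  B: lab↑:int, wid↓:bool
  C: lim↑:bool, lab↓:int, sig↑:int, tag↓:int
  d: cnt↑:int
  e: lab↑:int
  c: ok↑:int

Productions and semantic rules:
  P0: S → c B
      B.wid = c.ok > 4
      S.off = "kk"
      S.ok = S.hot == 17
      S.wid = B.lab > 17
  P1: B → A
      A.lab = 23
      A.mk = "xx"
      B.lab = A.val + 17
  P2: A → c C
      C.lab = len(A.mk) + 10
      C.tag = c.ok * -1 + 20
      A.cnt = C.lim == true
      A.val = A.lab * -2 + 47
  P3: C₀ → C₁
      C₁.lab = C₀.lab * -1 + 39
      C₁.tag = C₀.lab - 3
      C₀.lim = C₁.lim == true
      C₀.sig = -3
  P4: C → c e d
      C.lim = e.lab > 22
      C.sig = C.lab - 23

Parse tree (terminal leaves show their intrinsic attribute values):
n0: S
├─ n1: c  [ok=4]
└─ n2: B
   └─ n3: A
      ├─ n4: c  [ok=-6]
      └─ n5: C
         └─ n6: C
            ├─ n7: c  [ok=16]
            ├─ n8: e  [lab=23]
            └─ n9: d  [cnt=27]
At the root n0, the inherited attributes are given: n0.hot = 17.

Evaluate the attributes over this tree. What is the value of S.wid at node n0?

1. n0.hot = 17  [given at root]
2. n1.ok = 4  [terminal]
3. n2.wid = false  [c.ok > 4]
4. n3.lab = 23  [23]
5. n3.mk = "xx"  ["xx"]
6. n4.ok = -6  [terminal]
7. n5.lab = 12  [len(A.mk) + 10]
8. n5.tag = 26  [c.ok * -1 + 20]
9. n6.lab = 27  [C₀.lab * -1 + 39]
10. n6.tag = 9  [C₀.lab - 3]
11. n7.ok = 16  [terminal]
12. n8.lab = 23  [terminal]
13. n9.cnt = 27  [terminal]
14. n6.lim = true  [e.lab > 22]
15. n6.sig = 4  [C.lab - 23]
16. n5.lim = true  [C₁.lim == true]
17. n5.sig = -3  [-3]
18. n3.cnt = true  [C.lim == true]
19. n3.val = 1  [A.lab * -2 + 47]
20. n2.lab = 18  [A.val + 17]
21. n0.off = "kk"  ["kk"]
22. n0.ok = true  [S.hot == 17]
23. n0.wid = true  [B.lab > 17]

true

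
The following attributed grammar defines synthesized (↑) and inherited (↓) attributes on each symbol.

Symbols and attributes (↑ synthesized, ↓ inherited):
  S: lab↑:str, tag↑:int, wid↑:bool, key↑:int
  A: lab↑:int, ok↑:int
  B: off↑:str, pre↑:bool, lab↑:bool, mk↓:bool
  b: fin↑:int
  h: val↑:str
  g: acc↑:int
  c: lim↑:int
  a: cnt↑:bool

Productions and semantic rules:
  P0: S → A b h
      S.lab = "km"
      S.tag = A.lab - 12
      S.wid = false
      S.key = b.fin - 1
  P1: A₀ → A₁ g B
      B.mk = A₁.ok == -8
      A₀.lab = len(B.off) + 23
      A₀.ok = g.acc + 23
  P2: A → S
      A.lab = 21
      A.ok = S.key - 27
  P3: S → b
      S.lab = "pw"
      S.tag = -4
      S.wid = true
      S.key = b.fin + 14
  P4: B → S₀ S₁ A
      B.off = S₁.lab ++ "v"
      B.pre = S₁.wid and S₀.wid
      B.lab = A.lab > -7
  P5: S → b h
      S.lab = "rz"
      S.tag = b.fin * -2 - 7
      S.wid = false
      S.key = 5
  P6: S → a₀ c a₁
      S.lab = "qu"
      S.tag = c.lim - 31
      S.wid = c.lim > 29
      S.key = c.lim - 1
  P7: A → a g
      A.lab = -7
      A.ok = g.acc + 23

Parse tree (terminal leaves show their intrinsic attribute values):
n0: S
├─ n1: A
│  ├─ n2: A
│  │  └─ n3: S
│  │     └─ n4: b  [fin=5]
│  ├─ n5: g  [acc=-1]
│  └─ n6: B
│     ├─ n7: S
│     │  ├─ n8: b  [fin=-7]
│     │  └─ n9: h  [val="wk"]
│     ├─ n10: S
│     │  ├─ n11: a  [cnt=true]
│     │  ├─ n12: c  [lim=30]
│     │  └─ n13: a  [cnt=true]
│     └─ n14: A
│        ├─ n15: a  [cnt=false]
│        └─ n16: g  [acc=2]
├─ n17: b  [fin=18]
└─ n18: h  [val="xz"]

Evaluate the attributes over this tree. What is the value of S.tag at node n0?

1. n4.fin = 5  [terminal]
2. n3.lab = "pw"  ["pw"]
3. n3.tag = -4  [-4]
4. n3.wid = true  [true]
5. n3.key = 19  [b.fin + 14]
6. n2.lab = 21  [21]
7. n2.ok = -8  [S.key - 27]
8. n5.acc = -1  [terminal]
9. n6.mk = true  [A₁.ok == -8]
10. n8.fin = -7  [terminal]
11. n9.val = "wk"  [terminal]
12. n7.lab = "rz"  ["rz"]
13. n7.tag = 7  [b.fin * -2 - 7]
14. n7.wid = false  [false]
15. n7.key = 5  [5]
16. n11.cnt = true  [terminal]
17. n12.lim = 30  [terminal]
18. n13.cnt = true  [terminal]
19. n10.lab = "qu"  ["qu"]
20. n10.tag = -1  [c.lim - 31]
21. n10.wid = true  [c.lim > 29]
22. n10.key = 29  [c.lim - 1]
23. n15.cnt = false  [terminal]
24. n16.acc = 2  [terminal]
25. n14.lab = -7  [-7]
26. n14.ok = 25  [g.acc + 23]
27. n6.off = "quv"  [S₁.lab ++ "v"]
28. n6.pre = false  [S₁.wid and S₀.wid]
29. n6.lab = false  [A.lab > -7]
30. n1.lab = 26  [len(B.off) + 23]
31. n1.ok = 22  [g.acc + 23]
32. n17.fin = 18  [terminal]
33. n18.val = "xz"  [terminal]
34. n0.lab = "km"  ["km"]
35. n0.tag = 14  [A.lab - 12]
36. n0.wid = false  [false]
37. n0.key = 17  [b.fin - 1]

14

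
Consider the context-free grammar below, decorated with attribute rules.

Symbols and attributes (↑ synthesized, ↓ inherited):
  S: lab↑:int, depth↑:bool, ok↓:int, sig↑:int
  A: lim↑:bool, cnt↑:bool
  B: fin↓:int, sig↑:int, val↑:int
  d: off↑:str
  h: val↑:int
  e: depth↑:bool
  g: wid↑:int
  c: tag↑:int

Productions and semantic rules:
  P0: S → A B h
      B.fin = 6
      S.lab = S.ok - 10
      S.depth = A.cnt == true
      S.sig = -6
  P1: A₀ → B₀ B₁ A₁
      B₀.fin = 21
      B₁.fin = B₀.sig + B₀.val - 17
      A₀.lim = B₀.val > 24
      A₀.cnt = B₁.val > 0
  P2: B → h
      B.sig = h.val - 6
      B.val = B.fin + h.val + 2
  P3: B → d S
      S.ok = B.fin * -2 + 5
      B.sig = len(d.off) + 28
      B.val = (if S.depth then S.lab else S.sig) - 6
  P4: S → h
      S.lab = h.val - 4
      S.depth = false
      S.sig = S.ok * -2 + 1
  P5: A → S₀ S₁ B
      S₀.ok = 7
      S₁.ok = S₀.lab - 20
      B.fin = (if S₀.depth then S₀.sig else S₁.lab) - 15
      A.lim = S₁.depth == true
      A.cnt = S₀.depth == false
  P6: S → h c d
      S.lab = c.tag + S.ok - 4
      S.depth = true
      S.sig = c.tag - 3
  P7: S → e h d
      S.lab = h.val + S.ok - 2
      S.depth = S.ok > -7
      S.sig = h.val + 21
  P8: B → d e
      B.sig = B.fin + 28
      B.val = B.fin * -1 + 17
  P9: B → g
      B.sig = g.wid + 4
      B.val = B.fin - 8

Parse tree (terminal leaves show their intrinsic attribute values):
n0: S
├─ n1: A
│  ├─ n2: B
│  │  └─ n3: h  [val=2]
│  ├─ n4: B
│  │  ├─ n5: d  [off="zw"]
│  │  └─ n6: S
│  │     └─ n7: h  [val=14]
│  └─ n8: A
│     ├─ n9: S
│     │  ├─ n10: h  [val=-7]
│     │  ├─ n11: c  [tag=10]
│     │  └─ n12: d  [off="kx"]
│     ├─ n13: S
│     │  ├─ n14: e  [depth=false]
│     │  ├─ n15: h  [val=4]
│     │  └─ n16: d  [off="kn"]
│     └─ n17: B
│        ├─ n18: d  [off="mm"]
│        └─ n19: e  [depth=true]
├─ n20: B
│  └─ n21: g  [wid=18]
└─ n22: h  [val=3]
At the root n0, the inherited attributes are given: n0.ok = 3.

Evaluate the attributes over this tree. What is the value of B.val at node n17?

25

1. n0.ok = 3  [given at root]
2. n2.fin = 21  [21]
3. n3.val = 2  [terminal]
4. n2.sig = -4  [h.val - 6]
5. n2.val = 25  [B.fin + h.val + 2]
6. n4.fin = 4  [B₀.sig + B₀.val - 17]
7. n5.off = "zw"  [terminal]
8. n6.ok = -3  [B.fin * -2 + 5]
9. n7.val = 14  [terminal]
10. n6.lab = 10  [h.val - 4]
11. n6.depth = false  [false]
12. n6.sig = 7  [S.ok * -2 + 1]
13. n4.sig = 30  [len(d.off) + 28]
14. n4.val = 1  [(if S.depth then S.lab else S.sig) - 6]
15. n9.ok = 7  [7]
16. n10.val = -7  [terminal]
17. n11.tag = 10  [terminal]
18. n12.off = "kx"  [terminal]
19. n9.lab = 13  [c.tag + S.ok - 4]
20. n9.depth = true  [true]
21. n9.sig = 7  [c.tag - 3]
22. n13.ok = -7  [S₀.lab - 20]
23. n14.depth = false  [terminal]
24. n15.val = 4  [terminal]
25. n16.off = "kn"  [terminal]
26. n13.lab = -5  [h.val + S.ok - 2]
27. n13.depth = false  [S.ok > -7]
28. n13.sig = 25  [h.val + 21]
29. n17.fin = -8  [(if S₀.depth then S₀.sig else S₁.lab) - 15]
30. n18.off = "mm"  [terminal]
31. n19.depth = true  [terminal]
32. n17.sig = 20  [B.fin + 28]
33. n17.val = 25  [B.fin * -1 + 17]
34. n8.lim = false  [S₁.depth == true]
35. n8.cnt = false  [S₀.depth == false]
36. n1.lim = true  [B₀.val > 24]
37. n1.cnt = true  [B₁.val > 0]
38. n20.fin = 6  [6]
39. n21.wid = 18  [terminal]
40. n20.sig = 22  [g.wid + 4]
41. n20.val = -2  [B.fin - 8]
42. n22.val = 3  [terminal]
43. n0.lab = -7  [S.ok - 10]
44. n0.depth = true  [A.cnt == true]
45. n0.sig = -6  [-6]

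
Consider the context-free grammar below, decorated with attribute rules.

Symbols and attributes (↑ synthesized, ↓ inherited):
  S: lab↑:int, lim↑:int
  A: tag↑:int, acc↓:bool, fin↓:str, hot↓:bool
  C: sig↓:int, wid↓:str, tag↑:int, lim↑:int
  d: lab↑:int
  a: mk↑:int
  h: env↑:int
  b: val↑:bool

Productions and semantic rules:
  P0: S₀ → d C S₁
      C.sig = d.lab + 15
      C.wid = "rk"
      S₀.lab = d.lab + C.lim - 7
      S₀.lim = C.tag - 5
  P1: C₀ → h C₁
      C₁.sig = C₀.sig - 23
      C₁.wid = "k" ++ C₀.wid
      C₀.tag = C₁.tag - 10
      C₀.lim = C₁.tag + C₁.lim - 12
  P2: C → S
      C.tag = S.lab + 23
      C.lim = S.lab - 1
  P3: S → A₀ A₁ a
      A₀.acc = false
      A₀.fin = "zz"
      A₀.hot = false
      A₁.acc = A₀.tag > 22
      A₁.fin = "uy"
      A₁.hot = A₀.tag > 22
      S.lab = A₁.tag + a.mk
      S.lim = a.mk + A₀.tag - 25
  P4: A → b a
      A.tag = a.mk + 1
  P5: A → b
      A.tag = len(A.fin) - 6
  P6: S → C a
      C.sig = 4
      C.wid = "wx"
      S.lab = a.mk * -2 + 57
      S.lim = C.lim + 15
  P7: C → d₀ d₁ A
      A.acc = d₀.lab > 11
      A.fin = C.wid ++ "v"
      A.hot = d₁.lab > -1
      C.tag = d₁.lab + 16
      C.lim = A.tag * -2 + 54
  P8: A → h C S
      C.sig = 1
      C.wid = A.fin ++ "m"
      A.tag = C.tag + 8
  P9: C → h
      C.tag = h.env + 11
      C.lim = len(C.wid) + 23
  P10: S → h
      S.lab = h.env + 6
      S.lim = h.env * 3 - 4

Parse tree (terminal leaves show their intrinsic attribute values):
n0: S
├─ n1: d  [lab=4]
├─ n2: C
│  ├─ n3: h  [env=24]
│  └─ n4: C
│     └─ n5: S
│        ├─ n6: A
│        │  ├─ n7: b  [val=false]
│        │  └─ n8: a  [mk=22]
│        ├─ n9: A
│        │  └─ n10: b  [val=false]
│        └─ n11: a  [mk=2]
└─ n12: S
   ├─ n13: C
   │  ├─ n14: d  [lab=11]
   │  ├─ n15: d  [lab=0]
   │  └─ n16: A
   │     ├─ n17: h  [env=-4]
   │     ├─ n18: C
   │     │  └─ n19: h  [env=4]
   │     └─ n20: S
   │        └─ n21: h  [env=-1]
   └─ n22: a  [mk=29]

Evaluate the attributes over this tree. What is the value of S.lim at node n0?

6

1. n1.lab = 4  [terminal]
2. n2.sig = 19  [d.lab + 15]
3. n2.wid = "rk"  ["rk"]
4. n3.env = 24  [terminal]
5. n4.sig = -4  [C₀.sig - 23]
6. n4.wid = "krk"  ["k" ++ C₀.wid]
7. n6.acc = false  [false]
8. n6.fin = "zz"  ["zz"]
9. n6.hot = false  [false]
10. n7.val = false  [terminal]
11. n8.mk = 22  [terminal]
12. n6.tag = 23  [a.mk + 1]
13. n9.acc = true  [A₀.tag > 22]
14. n9.fin = "uy"  ["uy"]
15. n9.hot = true  [A₀.tag > 22]
16. n10.val = false  [terminal]
17. n9.tag = -4  [len(A.fin) - 6]
18. n11.mk = 2  [terminal]
19. n5.lab = -2  [A₁.tag + a.mk]
20. n5.lim = 0  [a.mk + A₀.tag - 25]
21. n4.tag = 21  [S.lab + 23]
22. n4.lim = -3  [S.lab - 1]
23. n2.tag = 11  [C₁.tag - 10]
24. n2.lim = 6  [C₁.tag + C₁.lim - 12]
25. n13.sig = 4  [4]
26. n13.wid = "wx"  ["wx"]
27. n14.lab = 11  [terminal]
28. n15.lab = 0  [terminal]
29. n16.acc = false  [d₀.lab > 11]
30. n16.fin = "wxv"  [C.wid ++ "v"]
31. n16.hot = true  [d₁.lab > -1]
32. n17.env = -4  [terminal]
33. n18.sig = 1  [1]
34. n18.wid = "wxvm"  [A.fin ++ "m"]
35. n19.env = 4  [terminal]
36. n18.tag = 15  [h.env + 11]
37. n18.lim = 27  [len(C.wid) + 23]
38. n21.env = -1  [terminal]
39. n20.lab = 5  [h.env + 6]
40. n20.lim = -7  [h.env * 3 - 4]
41. n16.tag = 23  [C.tag + 8]
42. n13.tag = 16  [d₁.lab + 16]
43. n13.lim = 8  [A.tag * -2 + 54]
44. n22.mk = 29  [terminal]
45. n12.lab = -1  [a.mk * -2 + 57]
46. n12.lim = 23  [C.lim + 15]
47. n0.lab = 3  [d.lab + C.lim - 7]
48. n0.lim = 6  [C.tag - 5]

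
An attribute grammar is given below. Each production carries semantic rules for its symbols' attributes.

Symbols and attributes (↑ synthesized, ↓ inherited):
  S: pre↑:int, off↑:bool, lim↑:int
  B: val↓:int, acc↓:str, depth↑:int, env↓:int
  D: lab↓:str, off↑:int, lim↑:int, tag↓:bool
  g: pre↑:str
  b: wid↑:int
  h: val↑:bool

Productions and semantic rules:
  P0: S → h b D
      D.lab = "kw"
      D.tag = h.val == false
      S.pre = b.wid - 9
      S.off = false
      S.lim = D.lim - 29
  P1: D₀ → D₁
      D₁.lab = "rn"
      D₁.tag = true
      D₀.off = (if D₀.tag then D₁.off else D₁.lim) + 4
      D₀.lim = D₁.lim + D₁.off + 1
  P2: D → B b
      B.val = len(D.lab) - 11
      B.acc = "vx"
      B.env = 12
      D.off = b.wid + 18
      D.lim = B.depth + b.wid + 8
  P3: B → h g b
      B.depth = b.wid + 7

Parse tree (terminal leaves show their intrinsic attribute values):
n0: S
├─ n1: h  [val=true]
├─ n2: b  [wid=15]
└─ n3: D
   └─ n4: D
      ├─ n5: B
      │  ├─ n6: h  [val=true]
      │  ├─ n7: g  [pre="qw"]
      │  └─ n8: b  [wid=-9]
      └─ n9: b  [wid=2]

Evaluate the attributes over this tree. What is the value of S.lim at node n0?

1. n1.val = true  [terminal]
2. n2.wid = 15  [terminal]
3. n3.lab = "kw"  ["kw"]
4. n3.tag = false  [h.val == false]
5. n4.lab = "rn"  ["rn"]
6. n4.tag = true  [true]
7. n5.val = -9  [len(D.lab) - 11]
8. n5.acc = "vx"  ["vx"]
9. n5.env = 12  [12]
10. n6.val = true  [terminal]
11. n7.pre = "qw"  [terminal]
12. n8.wid = -9  [terminal]
13. n5.depth = -2  [b.wid + 7]
14. n9.wid = 2  [terminal]
15. n4.off = 20  [b.wid + 18]
16. n4.lim = 8  [B.depth + b.wid + 8]
17. n3.off = 12  [(if D₀.tag then D₁.off else D₁.lim) + 4]
18. n3.lim = 29  [D₁.lim + D₁.off + 1]
19. n0.pre = 6  [b.wid - 9]
20. n0.off = false  [false]
21. n0.lim = 0  [D.lim - 29]

0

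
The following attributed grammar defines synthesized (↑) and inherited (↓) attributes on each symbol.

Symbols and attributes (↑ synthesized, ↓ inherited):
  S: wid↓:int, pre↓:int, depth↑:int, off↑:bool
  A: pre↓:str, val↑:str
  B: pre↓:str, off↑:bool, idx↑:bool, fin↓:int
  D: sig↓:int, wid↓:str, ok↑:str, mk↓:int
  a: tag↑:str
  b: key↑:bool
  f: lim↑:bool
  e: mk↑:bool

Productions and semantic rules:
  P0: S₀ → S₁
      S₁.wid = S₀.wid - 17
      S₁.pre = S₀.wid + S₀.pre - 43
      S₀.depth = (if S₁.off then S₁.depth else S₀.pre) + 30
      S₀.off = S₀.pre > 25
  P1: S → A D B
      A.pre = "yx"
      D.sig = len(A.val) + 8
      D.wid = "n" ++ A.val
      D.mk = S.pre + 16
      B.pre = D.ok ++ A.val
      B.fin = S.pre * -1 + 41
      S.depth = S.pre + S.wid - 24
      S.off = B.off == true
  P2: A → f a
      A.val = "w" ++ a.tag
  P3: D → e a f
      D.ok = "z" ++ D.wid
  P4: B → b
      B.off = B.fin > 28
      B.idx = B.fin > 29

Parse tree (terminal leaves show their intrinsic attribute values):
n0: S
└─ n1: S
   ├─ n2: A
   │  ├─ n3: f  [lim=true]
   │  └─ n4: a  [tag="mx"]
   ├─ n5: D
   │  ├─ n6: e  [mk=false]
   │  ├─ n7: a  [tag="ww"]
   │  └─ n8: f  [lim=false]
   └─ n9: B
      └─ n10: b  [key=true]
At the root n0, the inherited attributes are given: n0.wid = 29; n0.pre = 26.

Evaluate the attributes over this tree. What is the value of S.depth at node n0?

1. n0.wid = 29  [given at root]
2. n0.pre = 26  [given at root]
3. n1.wid = 12  [S₀.wid - 17]
4. n1.pre = 12  [S₀.wid + S₀.pre - 43]
5. n2.pre = "yx"  ["yx"]
6. n3.lim = true  [terminal]
7. n4.tag = "mx"  [terminal]
8. n2.val = "wmx"  ["w" ++ a.tag]
9. n5.sig = 11  [len(A.val) + 8]
10. n5.wid = "nwmx"  ["n" ++ A.val]
11. n5.mk = 28  [S.pre + 16]
12. n6.mk = false  [terminal]
13. n7.tag = "ww"  [terminal]
14. n8.lim = false  [terminal]
15. n5.ok = "znwmx"  ["z" ++ D.wid]
16. n9.pre = "znwmxwmx"  [D.ok ++ A.val]
17. n9.fin = 29  [S.pre * -1 + 41]
18. n10.key = true  [terminal]
19. n9.off = true  [B.fin > 28]
20. n9.idx = false  [B.fin > 29]
21. n1.depth = 0  [S.pre + S.wid - 24]
22. n1.off = true  [B.off == true]
23. n0.depth = 30  [(if S₁.off then S₁.depth else S₀.pre) + 30]
24. n0.off = true  [S₀.pre > 25]

30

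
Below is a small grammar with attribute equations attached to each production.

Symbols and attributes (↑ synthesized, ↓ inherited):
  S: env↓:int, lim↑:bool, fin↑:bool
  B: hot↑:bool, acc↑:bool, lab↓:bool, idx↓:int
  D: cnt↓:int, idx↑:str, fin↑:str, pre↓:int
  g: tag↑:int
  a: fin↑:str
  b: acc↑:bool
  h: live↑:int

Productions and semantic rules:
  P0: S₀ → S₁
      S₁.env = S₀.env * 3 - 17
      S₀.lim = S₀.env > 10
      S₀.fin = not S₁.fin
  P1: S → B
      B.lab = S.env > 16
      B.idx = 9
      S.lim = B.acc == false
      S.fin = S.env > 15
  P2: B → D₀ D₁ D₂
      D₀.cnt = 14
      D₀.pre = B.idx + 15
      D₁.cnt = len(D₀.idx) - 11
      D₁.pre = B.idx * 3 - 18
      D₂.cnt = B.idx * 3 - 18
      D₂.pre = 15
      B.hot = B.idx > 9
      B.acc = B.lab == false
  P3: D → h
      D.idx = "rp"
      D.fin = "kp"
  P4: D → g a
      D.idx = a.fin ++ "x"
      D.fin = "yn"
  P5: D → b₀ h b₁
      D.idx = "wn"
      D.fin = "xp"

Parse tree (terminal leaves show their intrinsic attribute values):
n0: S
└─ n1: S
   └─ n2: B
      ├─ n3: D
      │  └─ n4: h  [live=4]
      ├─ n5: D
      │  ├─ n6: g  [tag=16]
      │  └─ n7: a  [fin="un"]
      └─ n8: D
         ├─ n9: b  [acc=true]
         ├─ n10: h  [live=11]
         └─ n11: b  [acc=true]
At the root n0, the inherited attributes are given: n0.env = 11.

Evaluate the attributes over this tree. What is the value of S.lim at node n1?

false

1. n0.env = 11  [given at root]
2. n1.env = 16  [S₀.env * 3 - 17]
3. n2.lab = false  [S.env > 16]
4. n2.idx = 9  [9]
5. n3.cnt = 14  [14]
6. n3.pre = 24  [B.idx + 15]
7. n4.live = 4  [terminal]
8. n3.idx = "rp"  ["rp"]
9. n3.fin = "kp"  ["kp"]
10. n5.cnt = -9  [len(D₀.idx) - 11]
11. n5.pre = 9  [B.idx * 3 - 18]
12. n6.tag = 16  [terminal]
13. n7.fin = "un"  [terminal]
14. n5.idx = "unx"  [a.fin ++ "x"]
15. n5.fin = "yn"  ["yn"]
16. n8.cnt = 9  [B.idx * 3 - 18]
17. n8.pre = 15  [15]
18. n9.acc = true  [terminal]
19. n10.live = 11  [terminal]
20. n11.acc = true  [terminal]
21. n8.idx = "wn"  ["wn"]
22. n8.fin = "xp"  ["xp"]
23. n2.hot = false  [B.idx > 9]
24. n2.acc = true  [B.lab == false]
25. n1.lim = false  [B.acc == false]
26. n1.fin = true  [S.env > 15]
27. n0.lim = true  [S₀.env > 10]
28. n0.fin = false  [not S₁.fin]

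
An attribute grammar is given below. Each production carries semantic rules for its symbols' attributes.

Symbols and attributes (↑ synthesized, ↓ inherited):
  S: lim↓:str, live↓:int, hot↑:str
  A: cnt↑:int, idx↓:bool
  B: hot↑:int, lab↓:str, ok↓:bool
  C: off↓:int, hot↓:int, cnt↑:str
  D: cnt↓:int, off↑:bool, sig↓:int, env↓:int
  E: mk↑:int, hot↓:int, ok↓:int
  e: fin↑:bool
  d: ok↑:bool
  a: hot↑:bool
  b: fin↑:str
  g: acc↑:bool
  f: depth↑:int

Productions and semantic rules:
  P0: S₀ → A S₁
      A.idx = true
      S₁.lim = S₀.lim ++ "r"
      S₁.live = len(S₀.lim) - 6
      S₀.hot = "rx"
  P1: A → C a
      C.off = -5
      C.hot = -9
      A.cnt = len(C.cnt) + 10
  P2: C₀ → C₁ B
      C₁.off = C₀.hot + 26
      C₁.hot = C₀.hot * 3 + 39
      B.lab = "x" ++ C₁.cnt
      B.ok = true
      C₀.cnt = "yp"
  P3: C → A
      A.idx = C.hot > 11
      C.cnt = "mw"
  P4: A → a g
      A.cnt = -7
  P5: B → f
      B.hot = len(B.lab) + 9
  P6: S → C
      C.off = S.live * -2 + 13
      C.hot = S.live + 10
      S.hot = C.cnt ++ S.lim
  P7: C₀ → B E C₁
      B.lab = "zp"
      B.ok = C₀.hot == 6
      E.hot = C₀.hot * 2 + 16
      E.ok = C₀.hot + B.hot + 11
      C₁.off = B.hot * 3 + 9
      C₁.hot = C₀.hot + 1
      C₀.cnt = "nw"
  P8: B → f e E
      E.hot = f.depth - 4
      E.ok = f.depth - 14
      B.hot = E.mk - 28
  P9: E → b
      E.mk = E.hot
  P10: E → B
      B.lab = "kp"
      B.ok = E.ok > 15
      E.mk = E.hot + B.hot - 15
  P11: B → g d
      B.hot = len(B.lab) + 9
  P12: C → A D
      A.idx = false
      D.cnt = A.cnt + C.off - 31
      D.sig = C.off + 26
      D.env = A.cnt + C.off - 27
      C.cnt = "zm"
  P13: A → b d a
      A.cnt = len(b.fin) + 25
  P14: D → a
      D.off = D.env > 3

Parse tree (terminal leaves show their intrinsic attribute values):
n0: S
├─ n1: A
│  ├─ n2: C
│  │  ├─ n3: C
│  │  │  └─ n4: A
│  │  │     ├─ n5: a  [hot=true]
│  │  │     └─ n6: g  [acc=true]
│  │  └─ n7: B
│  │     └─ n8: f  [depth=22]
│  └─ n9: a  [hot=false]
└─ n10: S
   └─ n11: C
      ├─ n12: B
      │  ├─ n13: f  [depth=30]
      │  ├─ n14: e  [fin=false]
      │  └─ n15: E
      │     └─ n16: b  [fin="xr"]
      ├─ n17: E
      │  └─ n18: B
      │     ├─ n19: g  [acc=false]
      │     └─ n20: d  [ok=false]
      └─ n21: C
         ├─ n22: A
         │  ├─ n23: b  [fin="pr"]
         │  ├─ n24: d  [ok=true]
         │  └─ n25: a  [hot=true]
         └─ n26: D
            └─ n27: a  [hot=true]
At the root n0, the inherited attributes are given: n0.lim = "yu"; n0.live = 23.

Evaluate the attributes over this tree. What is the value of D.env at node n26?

1. n0.lim = "yu"  [given at root]
2. n0.live = 23  [given at root]
3. n1.idx = true  [true]
4. n2.off = -5  [-5]
5. n2.hot = -9  [-9]
6. n3.off = 17  [C₀.hot + 26]
7. n3.hot = 12  [C₀.hot * 3 + 39]
8. n4.idx = true  [C.hot > 11]
9. n5.hot = true  [terminal]
10. n6.acc = true  [terminal]
11. n4.cnt = -7  [-7]
12. n3.cnt = "mw"  ["mw"]
13. n7.lab = "xmw"  ["x" ++ C₁.cnt]
14. n7.ok = true  [true]
15. n8.depth = 22  [terminal]
16. n7.hot = 12  [len(B.lab) + 9]
17. n2.cnt = "yp"  ["yp"]
18. n9.hot = false  [terminal]
19. n1.cnt = 12  [len(C.cnt) + 10]
20. n10.lim = "yur"  [S₀.lim ++ "r"]
21. n10.live = -4  [len(S₀.lim) - 6]
22. n11.off = 21  [S.live * -2 + 13]
23. n11.hot = 6  [S.live + 10]
24. n12.lab = "zp"  ["zp"]
25. n12.ok = true  [C₀.hot == 6]
26. n13.depth = 30  [terminal]
27. n14.fin = false  [terminal]
28. n15.hot = 26  [f.depth - 4]
29. n15.ok = 16  [f.depth - 14]
30. n16.fin = "xr"  [terminal]
31. n15.mk = 26  [E.hot]
32. n12.hot = -2  [E.mk - 28]
33. n17.hot = 28  [C₀.hot * 2 + 16]
34. n17.ok = 15  [C₀.hot + B.hot + 11]
35. n18.lab = "kp"  ["kp"]
36. n18.ok = false  [E.ok > 15]
37. n19.acc = false  [terminal]
38. n20.ok = false  [terminal]
39. n18.hot = 11  [len(B.lab) + 9]
40. n17.mk = 24  [E.hot + B.hot - 15]
41. n21.off = 3  [B.hot * 3 + 9]
42. n21.hot = 7  [C₀.hot + 1]
43. n22.idx = false  [false]
44. n23.fin = "pr"  [terminal]
45. n24.ok = true  [terminal]
46. n25.hot = true  [terminal]
47. n22.cnt = 27  [len(b.fin) + 25]
48. n26.cnt = -1  [A.cnt + C.off - 31]
49. n26.sig = 29  [C.off + 26]
50. n26.env = 3  [A.cnt + C.off - 27]
51. n27.hot = true  [terminal]
52. n26.off = false  [D.env > 3]
53. n21.cnt = "zm"  ["zm"]
54. n11.cnt = "nw"  ["nw"]
55. n10.hot = "nwyur"  [C.cnt ++ S.lim]
56. n0.hot = "rx"  ["rx"]

3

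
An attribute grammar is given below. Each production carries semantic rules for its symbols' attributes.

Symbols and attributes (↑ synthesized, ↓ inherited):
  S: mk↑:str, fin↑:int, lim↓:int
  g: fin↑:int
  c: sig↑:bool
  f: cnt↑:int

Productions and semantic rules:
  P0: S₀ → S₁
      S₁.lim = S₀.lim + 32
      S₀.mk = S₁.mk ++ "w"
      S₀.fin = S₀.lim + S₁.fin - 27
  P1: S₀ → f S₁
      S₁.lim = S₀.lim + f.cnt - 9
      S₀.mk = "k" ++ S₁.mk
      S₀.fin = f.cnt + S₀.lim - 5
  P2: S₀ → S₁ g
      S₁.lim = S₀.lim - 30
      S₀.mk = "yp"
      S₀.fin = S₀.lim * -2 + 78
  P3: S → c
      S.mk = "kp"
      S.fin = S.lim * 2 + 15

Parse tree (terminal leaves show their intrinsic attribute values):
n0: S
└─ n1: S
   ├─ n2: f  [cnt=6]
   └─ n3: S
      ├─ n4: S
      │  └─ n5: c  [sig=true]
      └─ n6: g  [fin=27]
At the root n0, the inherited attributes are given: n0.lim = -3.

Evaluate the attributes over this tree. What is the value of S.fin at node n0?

0

1. n0.lim = -3  [given at root]
2. n1.lim = 29  [S₀.lim + 32]
3. n2.cnt = 6  [terminal]
4. n3.lim = 26  [S₀.lim + f.cnt - 9]
5. n4.lim = -4  [S₀.lim - 30]
6. n5.sig = true  [terminal]
7. n4.mk = "kp"  ["kp"]
8. n4.fin = 7  [S.lim * 2 + 15]
9. n6.fin = 27  [terminal]
10. n3.mk = "yp"  ["yp"]
11. n3.fin = 26  [S₀.lim * -2 + 78]
12. n1.mk = "kyp"  ["k" ++ S₁.mk]
13. n1.fin = 30  [f.cnt + S₀.lim - 5]
14. n0.mk = "kypw"  [S₁.mk ++ "w"]
15. n0.fin = 0  [S₀.lim + S₁.fin - 27]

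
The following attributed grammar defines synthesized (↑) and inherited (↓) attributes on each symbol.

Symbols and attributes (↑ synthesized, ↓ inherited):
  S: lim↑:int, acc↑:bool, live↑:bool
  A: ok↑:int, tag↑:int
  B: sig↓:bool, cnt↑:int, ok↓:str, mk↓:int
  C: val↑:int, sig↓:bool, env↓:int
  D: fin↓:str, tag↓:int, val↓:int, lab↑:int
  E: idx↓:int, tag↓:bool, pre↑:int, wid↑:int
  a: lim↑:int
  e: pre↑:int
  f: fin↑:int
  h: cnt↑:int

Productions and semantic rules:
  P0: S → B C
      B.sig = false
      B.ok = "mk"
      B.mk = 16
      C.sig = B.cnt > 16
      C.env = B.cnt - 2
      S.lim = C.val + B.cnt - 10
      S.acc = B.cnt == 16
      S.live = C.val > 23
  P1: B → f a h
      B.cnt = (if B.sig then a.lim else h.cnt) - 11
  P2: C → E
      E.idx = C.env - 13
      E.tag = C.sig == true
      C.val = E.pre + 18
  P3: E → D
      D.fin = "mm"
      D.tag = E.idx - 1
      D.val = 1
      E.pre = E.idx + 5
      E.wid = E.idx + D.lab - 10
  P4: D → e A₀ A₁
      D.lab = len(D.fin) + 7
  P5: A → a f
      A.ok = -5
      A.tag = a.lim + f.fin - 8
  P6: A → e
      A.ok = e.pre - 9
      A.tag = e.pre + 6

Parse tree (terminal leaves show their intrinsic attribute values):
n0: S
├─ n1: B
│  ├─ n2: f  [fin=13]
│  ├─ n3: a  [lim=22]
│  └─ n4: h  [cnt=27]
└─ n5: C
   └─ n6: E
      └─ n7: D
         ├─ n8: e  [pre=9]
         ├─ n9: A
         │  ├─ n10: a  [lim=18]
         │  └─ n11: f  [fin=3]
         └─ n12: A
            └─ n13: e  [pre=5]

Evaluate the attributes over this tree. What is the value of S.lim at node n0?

30

1. n1.sig = false  [false]
2. n1.ok = "mk"  ["mk"]
3. n1.mk = 16  [16]
4. n2.fin = 13  [terminal]
5. n3.lim = 22  [terminal]
6. n4.cnt = 27  [terminal]
7. n1.cnt = 16  [(if B.sig then a.lim else h.cnt) - 11]
8. n5.sig = false  [B.cnt > 16]
9. n5.env = 14  [B.cnt - 2]
10. n6.idx = 1  [C.env - 13]
11. n6.tag = false  [C.sig == true]
12. n7.fin = "mm"  ["mm"]
13. n7.tag = 0  [E.idx - 1]
14. n7.val = 1  [1]
15. n8.pre = 9  [terminal]
16. n10.lim = 18  [terminal]
17. n11.fin = 3  [terminal]
18. n9.ok = -5  [-5]
19. n9.tag = 13  [a.lim + f.fin - 8]
20. n13.pre = 5  [terminal]
21. n12.ok = -4  [e.pre - 9]
22. n12.tag = 11  [e.pre + 6]
23. n7.lab = 9  [len(D.fin) + 7]
24. n6.pre = 6  [E.idx + 5]
25. n6.wid = 0  [E.idx + D.lab - 10]
26. n5.val = 24  [E.pre + 18]
27. n0.lim = 30  [C.val + B.cnt - 10]
28. n0.acc = true  [B.cnt == 16]
29. n0.live = true  [C.val > 23]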